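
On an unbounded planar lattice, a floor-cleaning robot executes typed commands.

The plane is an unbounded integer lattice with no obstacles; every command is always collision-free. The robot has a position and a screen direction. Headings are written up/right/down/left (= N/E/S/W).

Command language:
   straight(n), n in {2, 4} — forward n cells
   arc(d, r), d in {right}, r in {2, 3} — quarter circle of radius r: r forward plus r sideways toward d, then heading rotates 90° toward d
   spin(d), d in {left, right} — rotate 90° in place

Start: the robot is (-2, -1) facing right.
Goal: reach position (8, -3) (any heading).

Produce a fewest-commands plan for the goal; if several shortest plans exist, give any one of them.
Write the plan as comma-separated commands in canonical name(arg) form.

straight(4), straight(4), arc(right, 2)

from: (-2, -1) facing right
[1] after straight(4): (2, -1) facing right
[2] after straight(4): (6, -1) facing right
[3] after arc(right, 2): (8, -3) facing down
minimal: 3 command(s), checked below 3.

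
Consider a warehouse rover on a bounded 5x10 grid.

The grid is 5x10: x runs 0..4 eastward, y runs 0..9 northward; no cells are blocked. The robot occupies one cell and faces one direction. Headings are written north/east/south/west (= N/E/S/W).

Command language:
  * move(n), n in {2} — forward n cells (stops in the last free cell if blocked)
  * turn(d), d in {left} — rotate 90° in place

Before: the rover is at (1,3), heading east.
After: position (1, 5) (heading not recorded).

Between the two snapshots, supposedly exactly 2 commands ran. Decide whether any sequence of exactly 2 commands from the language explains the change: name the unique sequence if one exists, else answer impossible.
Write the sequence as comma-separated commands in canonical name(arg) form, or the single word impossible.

turn(left), move(2)

key: order matters: swapping turn(left) and move(2) lands elsewhere
from: at (1,3), heading east
[1] after turn(left): at (1,3), heading north
[2] after move(2): at (1,5), heading north
no rival 2-sequence matches.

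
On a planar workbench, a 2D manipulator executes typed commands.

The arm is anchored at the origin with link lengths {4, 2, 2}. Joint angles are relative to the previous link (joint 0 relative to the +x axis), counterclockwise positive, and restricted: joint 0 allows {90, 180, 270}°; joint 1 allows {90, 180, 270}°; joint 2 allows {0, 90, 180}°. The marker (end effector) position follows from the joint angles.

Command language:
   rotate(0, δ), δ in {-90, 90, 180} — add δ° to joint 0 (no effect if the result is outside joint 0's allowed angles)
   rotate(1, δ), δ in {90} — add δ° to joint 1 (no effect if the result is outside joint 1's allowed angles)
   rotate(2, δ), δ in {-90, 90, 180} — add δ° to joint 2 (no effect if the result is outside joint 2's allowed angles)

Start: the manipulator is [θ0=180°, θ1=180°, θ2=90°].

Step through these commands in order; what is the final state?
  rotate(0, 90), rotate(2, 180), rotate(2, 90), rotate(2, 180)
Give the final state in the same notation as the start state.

[θ0=270°, θ1=180°, θ2=0°]

initial: [θ0=180°, θ1=180°, θ2=90°]
[1] after rotate(0, 90): [θ0=270°, θ1=180°, θ2=90°]
[2] after rotate(2, 180): [θ0=270°, θ1=180°, θ2=90°]
[3] after rotate(2, 90): [θ0=270°, θ1=180°, θ2=180°]
[4] after rotate(2, 180): [θ0=270°, θ1=180°, θ2=0°]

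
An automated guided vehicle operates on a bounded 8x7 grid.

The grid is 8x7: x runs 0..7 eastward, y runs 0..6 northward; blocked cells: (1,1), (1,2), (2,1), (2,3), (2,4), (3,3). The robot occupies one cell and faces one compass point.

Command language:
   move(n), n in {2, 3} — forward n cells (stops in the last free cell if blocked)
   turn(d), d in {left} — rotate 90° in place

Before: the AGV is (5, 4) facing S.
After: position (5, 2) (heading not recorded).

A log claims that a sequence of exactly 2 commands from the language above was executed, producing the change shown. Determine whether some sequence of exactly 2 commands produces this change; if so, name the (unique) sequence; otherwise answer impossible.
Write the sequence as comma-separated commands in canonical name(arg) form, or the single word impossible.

key: running turn(left) before move(2) would end elsewhere — order is forced
start: (5, 4) facing S
[1] after move(2): (5, 2) facing S
[2] after turn(left): (5, 2) facing E
uniquely the one of 9 2-step routes that fits.

move(2), turn(left)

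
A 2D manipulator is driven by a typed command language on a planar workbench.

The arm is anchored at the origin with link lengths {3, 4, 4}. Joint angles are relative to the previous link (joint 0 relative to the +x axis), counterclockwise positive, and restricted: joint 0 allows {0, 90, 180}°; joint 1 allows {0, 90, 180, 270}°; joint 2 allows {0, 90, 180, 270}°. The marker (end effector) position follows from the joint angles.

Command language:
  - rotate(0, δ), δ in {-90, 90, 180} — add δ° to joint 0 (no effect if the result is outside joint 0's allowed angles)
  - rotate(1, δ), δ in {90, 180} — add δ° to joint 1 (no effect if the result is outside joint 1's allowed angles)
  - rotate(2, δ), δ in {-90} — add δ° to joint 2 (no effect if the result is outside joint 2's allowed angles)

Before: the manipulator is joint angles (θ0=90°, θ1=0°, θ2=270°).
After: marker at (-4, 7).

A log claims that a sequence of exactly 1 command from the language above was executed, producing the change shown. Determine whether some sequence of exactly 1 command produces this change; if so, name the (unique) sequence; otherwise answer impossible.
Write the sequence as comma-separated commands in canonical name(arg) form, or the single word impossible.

rotate(1, 90)

start: joint angles (θ0=90°, θ1=0°, θ2=270°)
t=1 rotate(1, 90) ⇒ joint angles (θ0=90°, θ1=90°, θ2=270°)
all 6 alternatives checked — unique.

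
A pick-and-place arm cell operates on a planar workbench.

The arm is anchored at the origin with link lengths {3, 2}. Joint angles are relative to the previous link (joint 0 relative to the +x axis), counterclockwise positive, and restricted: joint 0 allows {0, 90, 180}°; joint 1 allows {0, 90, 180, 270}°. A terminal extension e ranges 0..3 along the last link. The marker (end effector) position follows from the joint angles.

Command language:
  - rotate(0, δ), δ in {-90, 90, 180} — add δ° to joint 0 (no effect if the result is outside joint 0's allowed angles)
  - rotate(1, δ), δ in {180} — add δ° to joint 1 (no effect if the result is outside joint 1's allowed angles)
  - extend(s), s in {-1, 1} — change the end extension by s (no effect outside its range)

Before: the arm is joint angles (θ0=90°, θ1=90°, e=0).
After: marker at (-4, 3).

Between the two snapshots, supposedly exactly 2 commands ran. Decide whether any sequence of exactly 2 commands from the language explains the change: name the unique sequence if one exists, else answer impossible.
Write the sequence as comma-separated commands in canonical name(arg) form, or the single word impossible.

from: joint angles (θ0=90°, θ1=90°, e=0)
1. extend(1) → joint angles (θ0=90°, θ1=90°, e=1)
2. extend(1) → joint angles (θ0=90°, θ1=90°, e=2)
no rival 2-sequence matches.

extend(1), extend(1)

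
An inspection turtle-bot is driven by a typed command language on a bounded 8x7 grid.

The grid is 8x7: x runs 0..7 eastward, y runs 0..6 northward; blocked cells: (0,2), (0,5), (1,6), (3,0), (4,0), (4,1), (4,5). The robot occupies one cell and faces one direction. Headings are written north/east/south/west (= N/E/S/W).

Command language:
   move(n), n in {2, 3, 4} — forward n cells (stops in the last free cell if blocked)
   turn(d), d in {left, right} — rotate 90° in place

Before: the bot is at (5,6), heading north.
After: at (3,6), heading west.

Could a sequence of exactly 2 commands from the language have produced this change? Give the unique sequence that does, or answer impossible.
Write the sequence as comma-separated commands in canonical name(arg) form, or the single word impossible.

turn(left), move(2)

key: order matters: swapping turn(left) and move(2) lands elsewhere
begin: at (5,6), heading north
step 1 (turn(left)): at (5,6), heading west
step 2 (move(2)): at (3,6), heading west
all 25 alternatives checked — unique.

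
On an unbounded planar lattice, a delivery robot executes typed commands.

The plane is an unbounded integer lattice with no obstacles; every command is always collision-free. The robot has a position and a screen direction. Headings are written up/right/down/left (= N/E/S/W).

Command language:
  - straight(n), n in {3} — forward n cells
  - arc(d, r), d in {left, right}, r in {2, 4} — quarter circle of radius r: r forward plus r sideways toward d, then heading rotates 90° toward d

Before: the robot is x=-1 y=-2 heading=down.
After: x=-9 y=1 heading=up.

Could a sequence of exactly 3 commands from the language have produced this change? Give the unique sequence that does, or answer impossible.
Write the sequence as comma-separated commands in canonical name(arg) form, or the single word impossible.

arc(right, 4), arc(right, 4), straight(3)

key: cell and facing (now N) both changed — the 3 commands mix motion and turning
from: x=-1 y=-2 heading=down
[1] after arc(right, 4): x=-5 y=-6 heading=left
[2] after arc(right, 4): x=-9 y=-2 heading=up
[3] after straight(3): x=-9 y=1 heading=up
uniquely the one of 125 3-step routes that fits.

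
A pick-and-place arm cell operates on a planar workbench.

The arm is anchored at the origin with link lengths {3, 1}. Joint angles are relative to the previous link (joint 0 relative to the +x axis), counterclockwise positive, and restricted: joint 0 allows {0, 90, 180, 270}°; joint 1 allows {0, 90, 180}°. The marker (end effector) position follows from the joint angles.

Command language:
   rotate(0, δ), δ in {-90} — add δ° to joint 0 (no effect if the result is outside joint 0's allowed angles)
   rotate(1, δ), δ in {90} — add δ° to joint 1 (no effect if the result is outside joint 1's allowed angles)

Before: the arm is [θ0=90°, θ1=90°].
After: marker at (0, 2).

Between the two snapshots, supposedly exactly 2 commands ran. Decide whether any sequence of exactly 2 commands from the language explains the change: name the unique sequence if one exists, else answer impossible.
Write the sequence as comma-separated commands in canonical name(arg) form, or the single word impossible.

begin: [θ0=90°, θ1=90°]
[1] after rotate(1, 90): [θ0=90°, θ1=180°]
[2] after rotate(1, 90): [θ0=90°, θ1=180°]
all 4 alternatives checked — unique.

rotate(1, 90), rotate(1, 90)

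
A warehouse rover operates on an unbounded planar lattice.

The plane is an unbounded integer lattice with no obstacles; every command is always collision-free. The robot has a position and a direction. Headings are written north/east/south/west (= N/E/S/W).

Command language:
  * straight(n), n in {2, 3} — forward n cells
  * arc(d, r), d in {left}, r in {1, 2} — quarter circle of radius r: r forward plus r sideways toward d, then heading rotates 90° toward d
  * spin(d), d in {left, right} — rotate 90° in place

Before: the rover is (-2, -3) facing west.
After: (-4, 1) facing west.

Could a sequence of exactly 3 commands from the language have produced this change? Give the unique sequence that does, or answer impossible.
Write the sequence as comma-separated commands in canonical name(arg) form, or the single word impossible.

key: still facing W at the end — net rotation zero over 3 steps
initial: (-2, -3) facing west
step 1 (spin(right)): (-2, -3) facing north
step 2 (straight(2)): (-2, -1) facing north
step 3 (arc(left, 2)): (-4, 1) facing west
all 216 alternatives checked — unique.

spin(right), straight(2), arc(left, 2)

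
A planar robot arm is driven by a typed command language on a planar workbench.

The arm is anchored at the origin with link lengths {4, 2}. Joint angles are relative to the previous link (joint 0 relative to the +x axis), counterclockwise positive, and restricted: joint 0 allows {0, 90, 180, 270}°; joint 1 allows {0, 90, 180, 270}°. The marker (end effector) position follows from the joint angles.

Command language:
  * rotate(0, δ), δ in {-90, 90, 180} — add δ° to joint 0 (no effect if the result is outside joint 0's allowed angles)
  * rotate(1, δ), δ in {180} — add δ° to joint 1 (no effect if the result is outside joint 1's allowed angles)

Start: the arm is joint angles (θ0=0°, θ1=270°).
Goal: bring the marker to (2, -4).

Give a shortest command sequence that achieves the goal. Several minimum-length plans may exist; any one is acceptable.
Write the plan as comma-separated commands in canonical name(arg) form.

begin: joint angles (θ0=0°, θ1=270°)
[1] after rotate(1, 180): joint angles (θ0=0°, θ1=90°)
[2] after rotate(0, -90): joint angles (θ0=270°, θ1=90°)
minimal: 2 command(s), checked below 2.

rotate(1, 180), rotate(0, -90)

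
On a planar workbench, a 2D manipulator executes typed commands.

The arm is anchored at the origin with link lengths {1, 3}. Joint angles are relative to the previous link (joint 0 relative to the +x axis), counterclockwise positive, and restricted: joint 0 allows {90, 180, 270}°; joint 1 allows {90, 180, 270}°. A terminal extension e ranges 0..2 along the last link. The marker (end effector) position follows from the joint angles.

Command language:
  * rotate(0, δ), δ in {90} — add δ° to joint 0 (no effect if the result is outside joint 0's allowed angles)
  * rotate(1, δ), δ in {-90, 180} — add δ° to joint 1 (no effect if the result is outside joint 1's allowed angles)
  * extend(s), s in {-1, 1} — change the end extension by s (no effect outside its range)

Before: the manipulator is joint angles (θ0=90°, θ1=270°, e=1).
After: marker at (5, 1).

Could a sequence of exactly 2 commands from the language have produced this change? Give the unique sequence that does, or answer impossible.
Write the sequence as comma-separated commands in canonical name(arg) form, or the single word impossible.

start: joint angles (θ0=90°, θ1=270°, e=1)
1. extend(1) → joint angles (θ0=90°, θ1=270°, e=2)
2. extend(1) → joint angles (θ0=90°, θ1=270°, e=2)
no rival 2-sequence matches.

extend(1), extend(1)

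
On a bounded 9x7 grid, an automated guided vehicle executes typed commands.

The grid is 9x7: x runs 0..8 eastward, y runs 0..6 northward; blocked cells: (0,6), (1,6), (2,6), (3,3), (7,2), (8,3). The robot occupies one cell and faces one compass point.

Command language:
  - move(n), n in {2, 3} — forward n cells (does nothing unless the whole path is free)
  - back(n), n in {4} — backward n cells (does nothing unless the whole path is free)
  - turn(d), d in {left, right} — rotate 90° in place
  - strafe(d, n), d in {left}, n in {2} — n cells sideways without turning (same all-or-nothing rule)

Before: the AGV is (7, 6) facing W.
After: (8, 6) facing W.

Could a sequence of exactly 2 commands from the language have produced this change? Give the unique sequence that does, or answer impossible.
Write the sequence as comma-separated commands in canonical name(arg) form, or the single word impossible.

key: order matters: swapping move(3) and back(4) lands elsewhere
start: (7, 6) facing W
step 1 (move(3)): (4, 6) facing W
step 2 (back(4)): (8, 6) facing W
uniquely the one of 36 2-step routes that fits.

move(3), back(4)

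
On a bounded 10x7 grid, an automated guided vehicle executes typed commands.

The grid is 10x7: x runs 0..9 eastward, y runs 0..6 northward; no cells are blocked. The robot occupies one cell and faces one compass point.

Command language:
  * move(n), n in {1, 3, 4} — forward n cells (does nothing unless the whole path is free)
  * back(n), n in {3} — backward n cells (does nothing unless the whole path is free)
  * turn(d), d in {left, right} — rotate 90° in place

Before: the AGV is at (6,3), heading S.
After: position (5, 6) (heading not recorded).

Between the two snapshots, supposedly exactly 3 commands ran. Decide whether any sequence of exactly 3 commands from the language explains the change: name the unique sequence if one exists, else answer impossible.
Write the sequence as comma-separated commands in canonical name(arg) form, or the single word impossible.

key: order matters: swapping back(3) and move(1) lands elsewhere
start: at (6,3), heading S
t=1 back(3) ⇒ at (6,6), heading S
t=2 turn(right) ⇒ at (6,6), heading W
t=3 move(1) ⇒ at (5,6), heading W
no rival 3-sequence matches.

back(3), turn(right), move(1)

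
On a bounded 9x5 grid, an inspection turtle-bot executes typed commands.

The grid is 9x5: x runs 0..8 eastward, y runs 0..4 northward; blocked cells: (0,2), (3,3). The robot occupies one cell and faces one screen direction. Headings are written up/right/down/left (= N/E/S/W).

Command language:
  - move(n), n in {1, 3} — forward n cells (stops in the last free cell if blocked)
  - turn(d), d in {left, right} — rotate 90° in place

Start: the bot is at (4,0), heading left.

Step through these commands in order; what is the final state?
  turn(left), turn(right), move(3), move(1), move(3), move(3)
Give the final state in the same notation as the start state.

initial: at (4,0), heading left
t=1 turn(left) ⇒ at (4,0), heading down
t=2 turn(right) ⇒ at (4,0), heading left
t=3 move(3) ⇒ at (1,0), heading left
t=4 move(1) ⇒ at (0,0), heading left
t=5 move(3) ⇒ at (0,0), heading left
t=6 move(3) ⇒ at (0,0), heading left

at (0,0), heading left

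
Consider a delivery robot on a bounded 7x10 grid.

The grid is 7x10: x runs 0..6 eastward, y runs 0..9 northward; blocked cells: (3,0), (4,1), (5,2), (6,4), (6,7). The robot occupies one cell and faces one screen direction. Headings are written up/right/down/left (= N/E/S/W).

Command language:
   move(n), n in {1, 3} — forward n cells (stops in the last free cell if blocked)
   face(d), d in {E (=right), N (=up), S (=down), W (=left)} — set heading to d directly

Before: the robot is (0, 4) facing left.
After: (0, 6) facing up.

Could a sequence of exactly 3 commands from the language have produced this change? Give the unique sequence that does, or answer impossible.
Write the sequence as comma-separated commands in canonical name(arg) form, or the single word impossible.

key: order matters: swapping face(N) and move(1) lands elsewhere
t0: (0, 4) facing left
[1] after face(N): (0, 4) facing up
[2] after move(1): (0, 5) facing up
[3] after move(1): (0, 6) facing up
all 216 alternatives checked — unique.

face(N), move(1), move(1)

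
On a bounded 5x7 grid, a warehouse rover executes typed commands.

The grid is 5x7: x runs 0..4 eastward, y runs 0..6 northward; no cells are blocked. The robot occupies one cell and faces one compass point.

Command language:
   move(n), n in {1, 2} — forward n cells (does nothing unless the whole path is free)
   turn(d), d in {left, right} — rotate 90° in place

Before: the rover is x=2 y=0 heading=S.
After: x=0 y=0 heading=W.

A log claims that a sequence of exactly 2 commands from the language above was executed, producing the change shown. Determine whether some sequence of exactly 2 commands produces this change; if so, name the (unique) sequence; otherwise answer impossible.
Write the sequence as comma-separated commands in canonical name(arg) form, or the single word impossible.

turn(right), move(2)

key: running move(2) before turn(right) would end elsewhere — order is forced
from: x=2 y=0 heading=S
t=1 turn(right) ⇒ x=2 y=0 heading=W
t=2 move(2) ⇒ x=0 y=0 heading=W
no other 2-command option fits: unique.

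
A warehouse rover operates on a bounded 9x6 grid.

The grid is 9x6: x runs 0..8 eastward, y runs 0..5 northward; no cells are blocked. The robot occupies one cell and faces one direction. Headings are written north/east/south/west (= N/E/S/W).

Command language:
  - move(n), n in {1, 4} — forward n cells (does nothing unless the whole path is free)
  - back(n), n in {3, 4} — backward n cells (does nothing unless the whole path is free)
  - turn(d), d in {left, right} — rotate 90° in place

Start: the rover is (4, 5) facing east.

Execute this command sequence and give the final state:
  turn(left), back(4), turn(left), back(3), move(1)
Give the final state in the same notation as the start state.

(6, 1) facing west

from: (4, 5) facing east
step 1 (turn(left)): (4, 5) facing north
step 2 (back(4)): (4, 1) facing north
step 3 (turn(left)): (4, 1) facing west
step 4 (back(3)): (7, 1) facing west
step 5 (move(1)): (6, 1) facing west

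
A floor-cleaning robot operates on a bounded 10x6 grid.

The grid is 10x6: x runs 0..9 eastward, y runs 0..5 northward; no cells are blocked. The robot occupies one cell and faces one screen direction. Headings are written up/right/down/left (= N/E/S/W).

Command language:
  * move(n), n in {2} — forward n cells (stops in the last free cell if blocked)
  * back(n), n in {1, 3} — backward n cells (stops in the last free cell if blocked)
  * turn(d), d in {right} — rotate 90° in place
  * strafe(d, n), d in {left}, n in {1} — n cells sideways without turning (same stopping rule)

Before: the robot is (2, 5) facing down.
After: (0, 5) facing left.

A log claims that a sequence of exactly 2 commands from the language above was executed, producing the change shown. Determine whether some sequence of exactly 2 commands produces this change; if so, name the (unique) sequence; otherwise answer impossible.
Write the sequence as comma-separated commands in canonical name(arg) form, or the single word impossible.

turn(right), move(2)

key: running move(2) before turn(right) would end elsewhere — order is forced
start: (2, 5) facing down
[1] after turn(right): (2, 5) facing left
[2] after move(2): (0, 5) facing left
no rival 2-sequence matches.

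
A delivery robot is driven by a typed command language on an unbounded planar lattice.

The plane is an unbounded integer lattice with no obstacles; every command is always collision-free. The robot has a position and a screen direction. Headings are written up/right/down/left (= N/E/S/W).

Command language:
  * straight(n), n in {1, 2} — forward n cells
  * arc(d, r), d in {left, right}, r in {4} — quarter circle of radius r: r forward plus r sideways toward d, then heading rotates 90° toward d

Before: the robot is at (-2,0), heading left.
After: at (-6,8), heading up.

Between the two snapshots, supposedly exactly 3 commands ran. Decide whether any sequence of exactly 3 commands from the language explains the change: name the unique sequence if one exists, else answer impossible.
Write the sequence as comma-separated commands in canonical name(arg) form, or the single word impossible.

key: running straight(2) before arc(right, 4) would end elsewhere — order is forced
begin: at (-2,0), heading left
step 1 (arc(right, 4)): at (-6,4), heading up
step 2 (straight(2)): at (-6,6), heading up
step 3 (straight(2)): at (-6,8), heading up
uniquely the one of 64 3-step routes that fits.

arc(right, 4), straight(2), straight(2)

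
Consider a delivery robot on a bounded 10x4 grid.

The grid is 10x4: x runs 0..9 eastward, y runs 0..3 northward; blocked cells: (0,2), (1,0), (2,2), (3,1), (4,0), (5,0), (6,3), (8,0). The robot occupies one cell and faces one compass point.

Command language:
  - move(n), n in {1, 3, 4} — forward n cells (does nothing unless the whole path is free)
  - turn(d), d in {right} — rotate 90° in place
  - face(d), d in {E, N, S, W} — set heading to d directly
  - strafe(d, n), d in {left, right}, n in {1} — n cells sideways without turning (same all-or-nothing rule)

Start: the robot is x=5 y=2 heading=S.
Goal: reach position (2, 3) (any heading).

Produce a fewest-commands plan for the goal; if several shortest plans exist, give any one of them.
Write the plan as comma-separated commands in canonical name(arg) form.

initial: x=5 y=2 heading=S
step 1 (face(W)): x=5 y=2 heading=W
step 2 (strafe(right, 1)): x=5 y=3 heading=W
step 3 (move(3)): x=2 y=3 heading=W
shorter routes all fall short; 3 is best.

face(W), strafe(right, 1), move(3)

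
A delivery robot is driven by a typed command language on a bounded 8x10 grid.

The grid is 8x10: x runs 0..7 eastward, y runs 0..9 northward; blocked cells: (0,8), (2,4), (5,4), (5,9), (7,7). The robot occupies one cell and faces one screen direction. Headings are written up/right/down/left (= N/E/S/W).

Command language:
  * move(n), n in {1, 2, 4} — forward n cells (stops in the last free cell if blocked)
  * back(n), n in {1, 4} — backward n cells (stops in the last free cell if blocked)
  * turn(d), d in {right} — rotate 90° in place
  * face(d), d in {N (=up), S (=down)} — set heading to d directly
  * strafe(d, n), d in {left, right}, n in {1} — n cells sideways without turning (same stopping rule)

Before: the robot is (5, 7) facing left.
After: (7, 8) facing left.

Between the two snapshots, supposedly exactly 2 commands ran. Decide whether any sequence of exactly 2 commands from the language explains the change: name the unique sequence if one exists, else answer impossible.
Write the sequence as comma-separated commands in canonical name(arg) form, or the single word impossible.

key: heading stays W — no command in the sequence turns
from: (5, 7) facing left
[1] after strafe(right, 1): (5, 8) facing left
[2] after back(4): (7, 8) facing left
no other 2-command option fits: unique.

strafe(right, 1), back(4)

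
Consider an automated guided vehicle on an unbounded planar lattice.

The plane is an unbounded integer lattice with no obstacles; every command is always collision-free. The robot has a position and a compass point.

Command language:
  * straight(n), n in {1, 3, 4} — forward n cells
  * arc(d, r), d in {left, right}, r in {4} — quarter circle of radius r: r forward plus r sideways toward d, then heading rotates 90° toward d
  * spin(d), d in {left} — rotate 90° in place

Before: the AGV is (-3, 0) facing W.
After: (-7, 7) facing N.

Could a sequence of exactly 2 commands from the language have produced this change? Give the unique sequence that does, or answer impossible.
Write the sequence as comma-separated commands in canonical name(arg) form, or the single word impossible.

arc(right, 4), straight(3)

key: cell and facing (now N) both changed — the 2 commands mix motion and turning
begin: (-3, 0) facing W
step 1 (arc(right, 4)): (-7, 4) facing N
step 2 (straight(3)): (-7, 7) facing N
uniquely the one of 36 2-step routes that fits.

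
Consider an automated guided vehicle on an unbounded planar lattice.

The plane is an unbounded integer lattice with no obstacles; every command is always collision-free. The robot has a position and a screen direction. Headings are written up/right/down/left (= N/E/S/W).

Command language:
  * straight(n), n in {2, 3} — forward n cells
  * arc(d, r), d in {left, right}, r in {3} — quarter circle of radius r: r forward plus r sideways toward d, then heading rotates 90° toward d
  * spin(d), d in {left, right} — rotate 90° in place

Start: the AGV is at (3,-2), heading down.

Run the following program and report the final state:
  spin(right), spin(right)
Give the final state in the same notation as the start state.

at (3,-2), heading up

from: at (3,-2), heading down
step 1 (spin(right)): at (3,-2), heading left
step 2 (spin(right)): at (3,-2), heading up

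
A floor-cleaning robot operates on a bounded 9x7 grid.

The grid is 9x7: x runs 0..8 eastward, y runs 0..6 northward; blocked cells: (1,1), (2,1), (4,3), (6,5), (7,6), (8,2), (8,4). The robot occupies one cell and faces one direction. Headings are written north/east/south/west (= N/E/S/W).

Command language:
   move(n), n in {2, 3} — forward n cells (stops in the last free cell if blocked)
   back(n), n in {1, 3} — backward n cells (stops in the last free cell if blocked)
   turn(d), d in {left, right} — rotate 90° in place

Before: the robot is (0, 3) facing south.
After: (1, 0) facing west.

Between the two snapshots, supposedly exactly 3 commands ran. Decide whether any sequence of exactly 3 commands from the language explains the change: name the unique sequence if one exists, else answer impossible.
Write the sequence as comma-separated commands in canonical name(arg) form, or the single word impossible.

move(3), turn(right), back(1)

key: order matters: swapping move(3) and back(1) lands elsewhere
start: (0, 3) facing south
t=1 move(3) ⇒ (0, 0) facing south
t=2 turn(right) ⇒ (0, 0) facing west
t=3 back(1) ⇒ (1, 0) facing west
no rival 3-sequence matches.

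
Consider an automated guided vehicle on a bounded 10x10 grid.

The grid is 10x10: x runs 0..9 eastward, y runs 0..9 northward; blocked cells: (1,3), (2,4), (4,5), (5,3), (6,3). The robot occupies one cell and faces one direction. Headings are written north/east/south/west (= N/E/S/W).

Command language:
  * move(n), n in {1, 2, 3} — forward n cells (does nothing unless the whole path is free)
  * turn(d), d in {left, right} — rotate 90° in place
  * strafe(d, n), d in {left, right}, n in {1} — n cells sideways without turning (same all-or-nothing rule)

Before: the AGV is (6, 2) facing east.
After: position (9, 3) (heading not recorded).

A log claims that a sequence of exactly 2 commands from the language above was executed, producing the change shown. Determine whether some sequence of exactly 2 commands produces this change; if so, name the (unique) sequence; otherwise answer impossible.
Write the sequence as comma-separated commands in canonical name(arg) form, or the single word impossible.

key: order matters: swapping move(3) and strafe(left, 1) lands elsewhere
begin: (6, 2) facing east
1. move(3) → (9, 2) facing east
2. strafe(left, 1) → (9, 3) facing east
all 49 alternatives checked — unique.

move(3), strafe(left, 1)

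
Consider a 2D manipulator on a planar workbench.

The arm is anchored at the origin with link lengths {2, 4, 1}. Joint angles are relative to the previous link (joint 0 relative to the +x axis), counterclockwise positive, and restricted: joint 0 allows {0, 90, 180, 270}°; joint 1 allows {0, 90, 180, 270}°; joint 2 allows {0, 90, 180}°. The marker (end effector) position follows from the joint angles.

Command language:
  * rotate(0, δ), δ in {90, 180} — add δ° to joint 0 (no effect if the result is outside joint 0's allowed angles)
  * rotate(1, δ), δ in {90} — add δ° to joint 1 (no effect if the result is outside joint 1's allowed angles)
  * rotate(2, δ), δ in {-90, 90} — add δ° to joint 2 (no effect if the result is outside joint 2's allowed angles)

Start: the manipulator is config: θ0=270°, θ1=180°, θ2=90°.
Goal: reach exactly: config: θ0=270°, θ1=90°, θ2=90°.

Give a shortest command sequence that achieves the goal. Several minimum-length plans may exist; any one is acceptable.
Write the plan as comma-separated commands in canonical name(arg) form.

rotate(1, 90), rotate(1, 90), rotate(1, 90)

from: config: θ0=270°, θ1=180°, θ2=90°
t=1 rotate(1, 90) ⇒ config: θ0=270°, θ1=270°, θ2=90°
t=2 rotate(1, 90) ⇒ config: θ0=270°, θ1=0°, θ2=90°
t=3 rotate(1, 90) ⇒ config: θ0=270°, θ1=90°, θ2=90°
no 2-step plan works, so 3 is optimal.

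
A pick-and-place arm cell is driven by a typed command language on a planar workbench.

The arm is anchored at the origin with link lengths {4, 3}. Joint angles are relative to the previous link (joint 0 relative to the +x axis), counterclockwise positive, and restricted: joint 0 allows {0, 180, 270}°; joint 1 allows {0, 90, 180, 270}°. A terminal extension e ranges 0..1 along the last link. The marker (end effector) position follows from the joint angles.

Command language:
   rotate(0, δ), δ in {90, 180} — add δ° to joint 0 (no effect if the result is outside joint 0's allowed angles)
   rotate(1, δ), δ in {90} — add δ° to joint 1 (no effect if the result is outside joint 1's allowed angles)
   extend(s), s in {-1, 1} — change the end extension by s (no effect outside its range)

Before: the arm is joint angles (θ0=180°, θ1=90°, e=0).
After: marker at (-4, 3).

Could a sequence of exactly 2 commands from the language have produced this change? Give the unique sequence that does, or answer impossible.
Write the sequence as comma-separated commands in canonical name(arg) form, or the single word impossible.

rotate(1, 90), rotate(1, 90)

begin: joint angles (θ0=180°, θ1=90°, e=0)
[1] after rotate(1, 90): joint angles (θ0=180°, θ1=180°, e=0)
[2] after rotate(1, 90): joint angles (θ0=180°, θ1=270°, e=0)
all 25 alternatives checked — unique.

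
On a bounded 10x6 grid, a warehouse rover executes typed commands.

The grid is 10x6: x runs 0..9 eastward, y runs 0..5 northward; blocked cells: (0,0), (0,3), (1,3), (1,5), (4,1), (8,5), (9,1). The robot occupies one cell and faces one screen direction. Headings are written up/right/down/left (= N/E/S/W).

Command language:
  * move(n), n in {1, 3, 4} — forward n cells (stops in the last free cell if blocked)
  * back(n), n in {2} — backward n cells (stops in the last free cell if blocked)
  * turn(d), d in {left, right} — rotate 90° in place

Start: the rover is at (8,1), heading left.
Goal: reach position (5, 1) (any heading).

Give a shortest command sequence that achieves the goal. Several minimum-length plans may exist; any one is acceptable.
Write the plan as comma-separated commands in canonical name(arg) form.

move(4)

from: at (8,1), heading left
1. move(4) → at (5,1), heading left
nothing shorter than 1 reaches the goal.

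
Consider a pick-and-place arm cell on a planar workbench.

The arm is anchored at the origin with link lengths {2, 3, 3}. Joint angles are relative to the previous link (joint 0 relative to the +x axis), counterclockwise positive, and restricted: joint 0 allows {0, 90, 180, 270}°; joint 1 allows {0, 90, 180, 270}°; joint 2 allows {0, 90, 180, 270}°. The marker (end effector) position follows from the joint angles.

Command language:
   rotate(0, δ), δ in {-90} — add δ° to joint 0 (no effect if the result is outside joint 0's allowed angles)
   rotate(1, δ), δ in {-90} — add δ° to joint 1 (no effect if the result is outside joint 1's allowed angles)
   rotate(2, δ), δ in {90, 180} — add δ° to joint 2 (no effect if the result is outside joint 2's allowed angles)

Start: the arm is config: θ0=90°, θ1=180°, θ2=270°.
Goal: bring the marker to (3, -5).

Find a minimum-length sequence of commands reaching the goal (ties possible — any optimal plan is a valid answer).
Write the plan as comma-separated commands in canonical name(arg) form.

start: config: θ0=90°, θ1=180°, θ2=270°
[1] after rotate(1, -90): config: θ0=90°, θ1=90°, θ2=270°
[2] after rotate(0, -90): config: θ0=0°, θ1=90°, θ2=270°
[3] after rotate(0, -90): config: θ0=270°, θ1=90°, θ2=270°
nothing shorter than 3 reaches the goal.

rotate(1, -90), rotate(0, -90), rotate(0, -90)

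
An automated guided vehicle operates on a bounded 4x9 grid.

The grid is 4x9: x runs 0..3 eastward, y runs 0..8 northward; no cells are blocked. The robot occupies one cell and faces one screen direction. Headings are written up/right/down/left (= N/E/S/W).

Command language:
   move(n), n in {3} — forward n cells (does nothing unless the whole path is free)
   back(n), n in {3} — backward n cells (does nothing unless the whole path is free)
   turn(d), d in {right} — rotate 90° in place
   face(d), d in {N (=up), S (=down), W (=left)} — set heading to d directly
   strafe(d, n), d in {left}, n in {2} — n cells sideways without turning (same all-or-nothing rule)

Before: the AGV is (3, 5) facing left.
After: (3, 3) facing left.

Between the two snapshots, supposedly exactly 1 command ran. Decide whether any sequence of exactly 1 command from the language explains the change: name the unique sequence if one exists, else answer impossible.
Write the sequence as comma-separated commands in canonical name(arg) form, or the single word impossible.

strafe(left, 2)

key: still facing W — the one step turns nothing
start: (3, 5) facing left
t=1 strafe(left, 2) ⇒ (3, 3) facing left
all 7 alternatives checked — unique.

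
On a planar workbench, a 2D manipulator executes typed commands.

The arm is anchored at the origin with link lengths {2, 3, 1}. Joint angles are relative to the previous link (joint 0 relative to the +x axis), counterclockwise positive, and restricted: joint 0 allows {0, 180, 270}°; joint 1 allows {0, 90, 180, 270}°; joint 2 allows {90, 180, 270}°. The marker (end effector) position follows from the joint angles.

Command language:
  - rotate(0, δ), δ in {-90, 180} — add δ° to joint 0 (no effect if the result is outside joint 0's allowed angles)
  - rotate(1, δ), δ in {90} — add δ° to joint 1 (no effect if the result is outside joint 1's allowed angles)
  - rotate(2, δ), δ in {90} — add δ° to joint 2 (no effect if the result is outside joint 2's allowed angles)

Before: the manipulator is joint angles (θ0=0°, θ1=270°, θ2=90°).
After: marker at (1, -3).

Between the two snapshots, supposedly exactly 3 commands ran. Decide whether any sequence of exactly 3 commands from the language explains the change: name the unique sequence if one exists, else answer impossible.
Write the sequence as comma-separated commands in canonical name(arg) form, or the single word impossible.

rotate(2, 90), rotate(2, 90), rotate(2, 90)

from: joint angles (θ0=0°, θ1=270°, θ2=90°)
t=1 rotate(2, 90) ⇒ joint angles (θ0=0°, θ1=270°, θ2=180°)
t=2 rotate(2, 90) ⇒ joint angles (θ0=0°, θ1=270°, θ2=270°)
t=3 rotate(2, 90) ⇒ joint angles (θ0=0°, θ1=270°, θ2=270°)
all 64 alternatives checked — unique.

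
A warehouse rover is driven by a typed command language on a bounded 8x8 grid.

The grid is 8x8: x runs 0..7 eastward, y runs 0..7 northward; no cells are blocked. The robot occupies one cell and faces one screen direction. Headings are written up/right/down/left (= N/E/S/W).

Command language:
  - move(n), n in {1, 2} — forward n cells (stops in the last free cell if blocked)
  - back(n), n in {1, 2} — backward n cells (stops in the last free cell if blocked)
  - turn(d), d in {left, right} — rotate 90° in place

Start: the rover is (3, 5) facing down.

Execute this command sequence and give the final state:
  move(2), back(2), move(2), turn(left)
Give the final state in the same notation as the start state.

(3, 3) facing right

from: (3, 5) facing down
t=1 move(2) ⇒ (3, 3) facing down
t=2 back(2) ⇒ (3, 5) facing down
t=3 move(2) ⇒ (3, 3) facing down
t=4 turn(left) ⇒ (3, 3) facing right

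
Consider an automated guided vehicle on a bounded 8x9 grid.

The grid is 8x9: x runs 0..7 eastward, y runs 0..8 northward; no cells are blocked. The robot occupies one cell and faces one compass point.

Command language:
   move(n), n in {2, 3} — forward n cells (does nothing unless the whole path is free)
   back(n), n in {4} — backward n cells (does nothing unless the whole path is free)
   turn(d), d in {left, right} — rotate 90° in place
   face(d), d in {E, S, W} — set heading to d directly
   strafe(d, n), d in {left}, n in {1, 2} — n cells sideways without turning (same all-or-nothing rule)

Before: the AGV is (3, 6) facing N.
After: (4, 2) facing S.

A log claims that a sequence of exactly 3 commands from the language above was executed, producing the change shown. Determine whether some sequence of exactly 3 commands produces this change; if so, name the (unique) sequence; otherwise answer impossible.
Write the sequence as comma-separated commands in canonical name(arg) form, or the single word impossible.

back(4), face(S), strafe(left, 1)

key: position moved to (4,2) AND the heading swung to S — translation plus rotation needed
t0: (3, 6) facing N
step 1 (back(4)): (3, 2) facing N
step 2 (face(S)): (3, 2) facing S
step 3 (strafe(left, 1)): (4, 2) facing S
no rival 3-sequence matches.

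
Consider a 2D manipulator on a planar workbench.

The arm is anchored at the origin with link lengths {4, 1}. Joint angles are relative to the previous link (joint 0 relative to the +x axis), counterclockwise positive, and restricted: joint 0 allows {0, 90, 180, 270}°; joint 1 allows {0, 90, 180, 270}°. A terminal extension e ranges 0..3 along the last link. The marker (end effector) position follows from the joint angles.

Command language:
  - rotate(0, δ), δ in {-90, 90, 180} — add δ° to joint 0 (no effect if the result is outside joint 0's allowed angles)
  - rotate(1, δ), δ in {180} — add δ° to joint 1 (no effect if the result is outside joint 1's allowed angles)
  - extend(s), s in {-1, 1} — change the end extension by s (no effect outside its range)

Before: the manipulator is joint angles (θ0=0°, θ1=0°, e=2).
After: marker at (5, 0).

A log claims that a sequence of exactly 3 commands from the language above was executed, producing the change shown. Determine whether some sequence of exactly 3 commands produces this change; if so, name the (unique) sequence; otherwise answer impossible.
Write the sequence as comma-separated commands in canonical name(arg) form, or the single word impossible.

extend(-1), extend(-1), extend(-1)

from: joint angles (θ0=0°, θ1=0°, e=2)
[1] after extend(-1): joint angles (θ0=0°, θ1=0°, e=1)
[2] after extend(-1): joint angles (θ0=0°, θ1=0°, e=0)
[3] after extend(-1): joint angles (θ0=0°, θ1=0°, e=0)
uniquely the one of 216 3-step routes that fits.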